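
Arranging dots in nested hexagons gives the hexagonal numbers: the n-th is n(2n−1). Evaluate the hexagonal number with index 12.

276

The 12th hexagonal number is n(2n−1) with n = 12.
12·(2·12 − 1) = 12·23 = 276.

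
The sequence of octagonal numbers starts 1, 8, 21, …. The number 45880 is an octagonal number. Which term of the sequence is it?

124

Set n(3n−2) = 45880, giving 3n² − 2n − 45880 = 0.
The discriminant is 4 + 12·45880 = 550564, and √550564 = 742.
So n = (2 + 742) / 6 = 744/6 = 124.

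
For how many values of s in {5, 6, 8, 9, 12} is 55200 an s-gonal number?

s = 5: P(5, 192) = 55200. ✓
s = 6: P(6, 166) = 54946 and P(6, 167) = 55611; 55200 is not s-gonal.
s = 8: P(8, 135) = 54405 and P(8, 136) = 55216; 55200 is not s-gonal.
s = 9: P(9, 125) = 54375 and P(9, 126) = 55251; 55200 is not s-gonal.
s = 12: P(12, 105) = 54705 and P(12, 106) = 55756; 55200 is not s-gonal.
Hits: s ∈ {5} → 1.

1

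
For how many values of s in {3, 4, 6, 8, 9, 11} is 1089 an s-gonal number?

s = 3: P(3, 46) = 1081 and P(3, 47) = 1128; 1089 is not s-gonal.
s = 4: P(4, 33) = 1089. ✓
s = 6: P(6, 23) = 1035 and P(6, 24) = 1128; 1089 is not s-gonal.
s = 8: P(8, 19) = 1045 and P(8, 20) = 1160; 1089 is not s-gonal.
s = 9: P(9, 18) = 1089. ✓
s = 11: P(11, 15) = 960 and P(11, 16) = 1096; 1089 is not s-gonal.
Hits: s ∈ {4, 9} → 2.

2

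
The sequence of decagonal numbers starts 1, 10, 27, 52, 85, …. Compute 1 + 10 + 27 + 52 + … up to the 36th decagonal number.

Σ i(4i−3) = 4Σi² − 3Σi over i = 1..36.
Σi = 666 and Σi² = 16206.
4·16206 − 3·666 = 62826.

62826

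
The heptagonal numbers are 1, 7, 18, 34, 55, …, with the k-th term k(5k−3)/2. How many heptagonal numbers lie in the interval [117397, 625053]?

The n-th heptagonal number is n(5n−3)/2.
Smallest index with value ≥ 117397: n = 217 (giving 117397).
Largest index with value ≤ 625053: n = 500 (giving 624250).
Indices 217 through 500: 284 terms.

284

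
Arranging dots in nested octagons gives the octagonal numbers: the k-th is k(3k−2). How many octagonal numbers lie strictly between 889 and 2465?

11

The n-th octagonal number is n(3n−2).
Smallest index with value > 889: n = 18 (giving 936).
Largest index with value < 2465: n = 28 (giving 2296).
Indices 18 through 28: 11 terms.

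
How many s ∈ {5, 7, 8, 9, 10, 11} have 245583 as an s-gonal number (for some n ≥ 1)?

s = 5: P(5, 404) = 244622 and P(5, 405) = 245835; 245583 is not s-gonal.
s = 7: P(7, 313) = 244453 and P(7, 314) = 246019; 245583 is not s-gonal.
s = 8: P(8, 286) = 244816 and P(8, 287) = 246533; 245583 is not s-gonal.
s = 9: P(9, 265) = 245125 and P(9, 266) = 246981; 245583 is not s-gonal.
s = 10: P(10, 248) = 245272 and P(10, 249) = 247257; 245583 is not s-gonal.
s = 11: P(11, 234) = 245583. ✓
Hits: s ∈ {11} → 1.

1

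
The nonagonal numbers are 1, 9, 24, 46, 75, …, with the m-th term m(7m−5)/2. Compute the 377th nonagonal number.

377·(7·377 − 5)/2 = 377·2634/2 = 377·1317 = 496509.

496509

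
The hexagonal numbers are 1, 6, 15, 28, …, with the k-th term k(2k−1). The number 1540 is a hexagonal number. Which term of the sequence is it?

28

Set n(2n−1) = 1540, giving 2n² − n − 1540 = 0.
The discriminant is 1 + 8·1540 = 12321, and √12321 = 111.
So n = (1 + 111) / 4 = 112/4 = 28.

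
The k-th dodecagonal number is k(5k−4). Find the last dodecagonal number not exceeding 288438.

Solve n(5n−4) ≤ 288438 for integer n.
n = 240 gives 287040 ≤ 288438, while n = 241 gives 289441 > 288438; so the answer is 287040.

287040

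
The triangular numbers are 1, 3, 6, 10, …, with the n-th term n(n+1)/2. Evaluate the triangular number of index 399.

79800

399·400/2 = 159600/2 = 79800.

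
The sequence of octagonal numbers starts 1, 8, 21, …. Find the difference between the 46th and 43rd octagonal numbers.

795

46·(3·46 − 2) = 6256 and 43·(3·43 − 2) = 5461.
Difference: 6256 − 5461 = 795.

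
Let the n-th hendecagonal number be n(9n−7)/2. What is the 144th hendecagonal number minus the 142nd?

2567

144·(9·144 − 7)/2 = 92808 and 142·(9·142 − 7)/2 = 90241.
Difference: 92808 − 90241 = 2567.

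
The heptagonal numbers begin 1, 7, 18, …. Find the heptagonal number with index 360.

The 360th heptagonal number is n(5n−3)/2 with n = 360.
360·(5·360 − 3)/2 = 360·1797/2 = 323460.

323460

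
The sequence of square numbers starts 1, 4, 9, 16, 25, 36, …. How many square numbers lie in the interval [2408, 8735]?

44

The n-th square number is n².
Smallest index with value ≥ 2408: n = 50 (giving 2500).
Largest index with value ≤ 8735: n = 93 (giving 8649).
Indices 50 through 93: 44 terms.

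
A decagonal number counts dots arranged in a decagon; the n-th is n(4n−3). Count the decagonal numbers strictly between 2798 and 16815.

39

The n-th decagonal number is n(4n−3).
Smallest index with value > 2798: n = 27 (giving 2835).
Largest index with value < 16815: n = 65 (giving 16705).
Indices 27 through 65: 39 terms.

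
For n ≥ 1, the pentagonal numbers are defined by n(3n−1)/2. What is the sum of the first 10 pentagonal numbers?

Σ i(3i−1)/2 = (3Σi² − Σi) / 2 over i = 1..10.
Σi = 55 and Σi² = 385.
(3·385 − 1·55) / 2 = 1100/2 = 550.

550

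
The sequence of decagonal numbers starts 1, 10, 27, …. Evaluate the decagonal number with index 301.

301·(4·301 − 3) = 301·1201 = 361501.

361501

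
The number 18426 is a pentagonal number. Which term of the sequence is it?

111

Set n(3n−1)/2 = 18426, giving 3n² − n − 36852 = 0.
The discriminant is 1 + 24·18426 = 442225, and √442225 = 665.
So n = (1 + 665) / 6 = 666/6 = 111.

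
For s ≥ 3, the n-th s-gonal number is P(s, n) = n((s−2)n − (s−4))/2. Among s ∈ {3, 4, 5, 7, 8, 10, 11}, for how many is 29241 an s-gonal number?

s = 3: P(3, 241) = 29161 and P(3, 242) = 29403; 29241 is not s-gonal.
s = 4: P(4, 171) = 29241. ✓
s = 5: P(5, 139) = 28912 and P(5, 140) = 29330; 29241 is not s-gonal.
s = 7: P(7, 108) = 28998 and P(7, 109) = 29539; 29241 is not s-gonal.
s = 8: P(8, 99) = 29205 and P(8, 100) = 29800; 29241 is not s-gonal.
s = 10: P(10, 85) = 28645 and P(10, 86) = 29326; 29241 is not s-gonal.
s = 11: P(11, 81) = 29241. ✓
Hits: s ∈ {4, 11} → 2.

2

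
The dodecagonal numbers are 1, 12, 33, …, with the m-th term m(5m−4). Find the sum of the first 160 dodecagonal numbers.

6839280

Σ i(5i−4) = 5Σi² − 4Σi over i = 1..160.
Σi = 12880 and Σi² = 1378160.
5·1378160 − 4·12880 = 6839280.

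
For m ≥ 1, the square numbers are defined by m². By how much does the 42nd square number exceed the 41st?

83

n² − (n−1)² = 2n − 1, so 42² − 41² = 2·42 − 1 = 83.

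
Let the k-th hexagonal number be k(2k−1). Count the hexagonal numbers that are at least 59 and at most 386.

The n-th hexagonal number is n(2n−1).
Smallest index with value ≥ 59: n = 6 (giving 66).
Largest index with value ≤ 386: n = 14 (giving 378).
Indices 6 through 14: 9 terms.

9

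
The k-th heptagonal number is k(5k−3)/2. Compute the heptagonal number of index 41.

The 41st heptagonal number is n(5n−3)/2 with n = 41.
41·(5·41 − 3)/2 = 41·202/2 = 41·101 = 4141.

4141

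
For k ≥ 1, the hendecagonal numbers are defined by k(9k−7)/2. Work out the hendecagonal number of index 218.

213095

The 218th hendecagonal number is n(9n−7)/2 with n = 218.
218·(9·218 − 7)/2 = 218·1955/2 = 213095.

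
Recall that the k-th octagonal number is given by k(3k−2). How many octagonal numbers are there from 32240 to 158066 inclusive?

126

The n-th octagonal number is n(3n−2).
Smallest index with value ≥ 32240: n = 104 (giving 32240).
Largest index with value ≤ 158066: n = 229 (giving 156865).
Indices 104 through 229: 126 terms.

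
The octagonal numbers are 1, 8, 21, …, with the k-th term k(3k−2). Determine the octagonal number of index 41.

41·(3·41 − 2) = 41·121 = 4961.

4961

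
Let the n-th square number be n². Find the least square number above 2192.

Solve n² > 2192 for integer n.
The largest n with value ≤ 2192 is 46 (since 2116 ≤ 2192 < 2209), so the first above is n = 47, value 2209.

2209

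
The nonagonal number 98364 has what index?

168

Set n(7n−5)/2 = 98364, giving 7n² − 5n − 196728 = 0.
So n = (5 + 2347) / 14 = 2352/14 = 168.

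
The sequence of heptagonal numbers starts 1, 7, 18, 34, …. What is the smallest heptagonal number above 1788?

1918

Solve n(5n−3)/2 > 1788 for integer n.
The largest n with value ≤ 1788 is 27 (since 1782 ≤ 1788 < 1918), so the first above is n = 28, value 1918.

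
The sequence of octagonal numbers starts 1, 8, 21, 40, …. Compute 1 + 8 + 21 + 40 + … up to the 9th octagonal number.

Σ i(3i−2) = 3Σi² − 2Σi over i = 1..9.
Σi = 45 and Σi² = 285.
3·285 − 2·45 = 765.

765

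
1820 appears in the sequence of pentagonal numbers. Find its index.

35

Set n(3n−1)/2 = 1820, giving 3n² − n − 3640 = 0.
The discriminant is 1 + 24·1820 = 43681, and √43681 = 209.
So n = (1 + 209) / 6 = 210/6 = 35.
Check: 35·(3·35 − 1)/2 = 1820. ✓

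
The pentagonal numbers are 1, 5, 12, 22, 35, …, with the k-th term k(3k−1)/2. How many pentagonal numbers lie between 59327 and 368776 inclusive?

297

The n-th pentagonal number is n(3n−1)/2.
Smallest index with value ≥ 59327: n = 200 (giving 59900).
Largest index with value ≤ 368776: n = 496 (giving 368776).
Indices 200 through 496: 297 terms.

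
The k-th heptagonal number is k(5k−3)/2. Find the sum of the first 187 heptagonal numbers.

Σ i(5i−3)/2 = (5Σi² − 3Σi) / 2 over i = 1..187.
Σi = 17578 and Σi² = 2197250.
(5·2197250 − 3·17578) / 2 = 10933516/2 = 5466758.

5466758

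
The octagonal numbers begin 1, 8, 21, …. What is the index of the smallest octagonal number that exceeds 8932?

Solve n(3n−2) > 8932 for integer n.
The largest n with value ≤ 8932 is 54 (since 8640 ≤ 8932 < 8965), so the first above is n = 55, value 8965.

55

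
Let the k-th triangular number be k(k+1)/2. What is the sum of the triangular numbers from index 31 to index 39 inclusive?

5700

Σ i(i+1)/2 = (Σi² + Σi) / 2 over i = 31..39.
Σi = 780 − 465 = 315 and Σi² = 20540 − 9455 = 11085.
(1·11085 + 1·315) / 2 = 11400/2 = 5700.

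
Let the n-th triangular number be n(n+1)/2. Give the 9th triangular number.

45

The 9th triangular number is n(n+1)/2 with n = 9.
9·10/2 = 90/2 = 45.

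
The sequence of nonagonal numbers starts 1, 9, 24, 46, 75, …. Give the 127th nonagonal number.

56134

The 127th nonagonal number is n(7n−5)/2 with n = 127.
127·(7·127 − 5)/2 = 127·884/2 = 127·442 = 56134.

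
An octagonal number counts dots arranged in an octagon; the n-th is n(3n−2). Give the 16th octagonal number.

736

16·(3·16 − 2) = 16·46 = 736.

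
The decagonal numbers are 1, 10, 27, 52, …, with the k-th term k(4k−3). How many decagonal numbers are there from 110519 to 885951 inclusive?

305

The n-th decagonal number is n(4n−3).
Smallest index with value ≥ 110519: n = 167 (giving 111055).
Largest index with value ≤ 885951: n = 471 (giving 885951).
Indices 167 through 471: 305 terms.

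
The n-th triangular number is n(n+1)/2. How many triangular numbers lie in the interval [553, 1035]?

13

The n-th triangular number is n(n+1)/2.
Smallest index with value ≥ 553: n = 33 (giving 561).
Largest index with value ≤ 1035: n = 45 (giving 1035).
Indices 33 through 45: 13 terms.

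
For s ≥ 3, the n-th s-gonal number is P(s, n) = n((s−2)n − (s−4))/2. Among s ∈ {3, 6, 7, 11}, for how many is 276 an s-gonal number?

2

s = 3: P(3, 23) = 276. ✓
s = 6: P(6, 12) = 276. ✓
s = 7: P(7, 10) = 235 and P(7, 11) = 286; 276 is not s-gonal.
s = 11: P(11, 8) = 260 and P(11, 9) = 333; 276 is not s-gonal.
Hits: s ∈ {3, 6} → 2.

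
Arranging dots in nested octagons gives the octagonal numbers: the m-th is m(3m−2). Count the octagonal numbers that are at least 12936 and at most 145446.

The n-th octagonal number is n(3n−2).
Smallest index with value ≥ 12936: n = 66 (giving 12936).
Largest index with value ≤ 145446: n = 220 (giving 144760).
Indices 66 through 220: 155 terms.

155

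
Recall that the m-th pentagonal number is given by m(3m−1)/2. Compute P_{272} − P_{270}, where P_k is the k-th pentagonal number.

272·(3·272 − 1)/2 = 110840 and 270·(3·270 − 1)/2 = 109215.
Difference: 110840 − 109215 = 1625.

1625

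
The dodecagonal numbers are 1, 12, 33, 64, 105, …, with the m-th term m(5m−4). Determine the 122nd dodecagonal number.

73932

The 122nd dodecagonal number is n(5n−4) with n = 122.
122·(5·122 − 4) = 122·606 = 73932.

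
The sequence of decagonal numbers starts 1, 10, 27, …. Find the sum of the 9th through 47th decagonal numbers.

138788

Σ i(4i−3) = 4Σi² − 3Σi over i = 9..47.
Σi = 1128 − 36 = 1092 and Σi² = 35720 − 204 = 35516.
4·35516 − 3·1092 = 138788.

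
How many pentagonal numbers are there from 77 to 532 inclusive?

12

The n-th pentagonal number is n(3n−1)/2.
Smallest index with value ≥ 77: n = 8 (giving 92).
Largest index with value ≤ 532: n = 19 (giving 532).
Indices 8 through 19: 12 terms.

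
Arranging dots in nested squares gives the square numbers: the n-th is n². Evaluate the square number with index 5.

25

The 5th square number is n² with n = 5.
5² = 25.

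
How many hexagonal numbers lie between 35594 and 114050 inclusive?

The n-th hexagonal number is n(2n−1).
Smallest index with value ≥ 35594: n = 134 (giving 35778).
Largest index with value ≤ 114050: n = 239 (giving 114003).
Indices 134 through 239: 106 terms.

106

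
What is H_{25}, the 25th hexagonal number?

1225

The 25th hexagonal number is n(2n−1) with n = 25.
25·(2·25 − 1) = 25·49 = 1225.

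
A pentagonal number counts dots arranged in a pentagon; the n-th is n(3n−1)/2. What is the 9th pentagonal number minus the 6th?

9·(3·9 − 1)/2 = 117 and 6·(3·6 − 1)/2 = 51.
Difference: 117 − 51 = 66.

66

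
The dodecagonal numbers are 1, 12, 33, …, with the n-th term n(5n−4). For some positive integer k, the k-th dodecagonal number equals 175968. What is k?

188

Set n(5n−4) = 175968, giving 5n² − 4n − 175968 = 0.
The discriminant is 16 + 20·175968 = 3519376, and √3519376 = 1876.
So n = (4 + 1876) / 10 = 1880/10 = 188.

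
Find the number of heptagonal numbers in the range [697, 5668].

31

The n-th heptagonal number is n(5n−3)/2.
Smallest index with value ≥ 697: n = 17 (giving 697).
Largest index with value ≤ 5668: n = 47 (giving 5452).
Indices 17 through 47: 31 terms.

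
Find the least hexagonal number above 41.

Solve n(2n−1) > 41 for integer n.
The largest n with value ≤ 41 is 4 (since 28 ≤ 41 < 45), so the first above is n = 5, value 45.

45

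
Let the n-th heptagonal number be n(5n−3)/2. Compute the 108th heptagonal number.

28998

108·(5·108 − 3)/2 = 108·537/2 = 28998.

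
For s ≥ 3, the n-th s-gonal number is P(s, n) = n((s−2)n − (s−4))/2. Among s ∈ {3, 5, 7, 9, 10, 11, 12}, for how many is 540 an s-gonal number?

2

s = 3: P(3, 32) = 528 and P(3, 33) = 561; 540 is not s-gonal.
s = 5: P(5, 19) = 532 and P(5, 20) = 590; 540 is not s-gonal.
s = 7: P(7, 15) = 540. ✓
s = 9: P(9, 12) = 474 and P(9, 13) = 559; 540 is not s-gonal.
s = 10: P(10, 12) = 540. ✓
s = 11: P(11, 11) = 506 and P(11, 12) = 606; 540 is not s-gonal.
s = 12: P(12, 10) = 460 and P(12, 11) = 561; 540 is not s-gonal.
Hits: s ∈ {7, 10} → 2.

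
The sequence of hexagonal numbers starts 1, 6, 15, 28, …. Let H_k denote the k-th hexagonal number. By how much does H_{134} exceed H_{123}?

5643

134·(2·134 − 1) = 35778 and 123·(2·123 − 1) = 30135.
Difference: 35778 − 30135 = 5643.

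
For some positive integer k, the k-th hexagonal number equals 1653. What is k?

29

Set n(2n−1) = 1653, giving 2n² − n − 1653 = 0.
The discriminant is 1 + 8·1653 = 13225, and √13225 = 115.
So n = (1 + 115) / 4 = 116/4 = 29.
Check: 29·(2·29 − 1) = 1653. ✓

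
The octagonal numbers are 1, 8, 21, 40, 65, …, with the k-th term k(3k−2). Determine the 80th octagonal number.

19040

The 80th octagonal number is n(3n−2) with n = 80.
80·(3·80 − 2) = 80·238 = 19040.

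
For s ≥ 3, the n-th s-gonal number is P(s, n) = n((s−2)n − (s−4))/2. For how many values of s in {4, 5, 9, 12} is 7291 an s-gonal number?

1

s = 4: P(4, 85) = 7225 and P(4, 86) = 7396; 7291 is not s-gonal.
s = 5: P(5, 69) = 7107 and P(5, 70) = 7315; 7291 is not s-gonal.
s = 9: P(9, 46) = 7291. ✓
s = 12: P(12, 38) = 7068 and P(12, 39) = 7449; 7291 is not s-gonal.
Hits: s ∈ {9} → 1.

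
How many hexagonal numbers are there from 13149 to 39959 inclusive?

60

The n-th hexagonal number is n(2n−1).
Smallest index with value ≥ 13149: n = 82 (giving 13366).
Largest index with value ≤ 39959: n = 141 (giving 39621).
Indices 82 through 141: 60 terms.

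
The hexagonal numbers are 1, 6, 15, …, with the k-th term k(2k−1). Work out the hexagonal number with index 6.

66

6·(2·6 − 1) = 6·11 = 66.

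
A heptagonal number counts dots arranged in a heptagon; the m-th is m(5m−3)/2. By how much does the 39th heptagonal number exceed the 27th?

39·(5·39 − 3)/2 = 3744 and 27·(5·27 − 3)/2 = 1782.
Difference: 3744 − 1782 = 1962.

1962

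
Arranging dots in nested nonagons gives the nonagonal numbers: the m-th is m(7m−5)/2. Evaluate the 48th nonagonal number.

7944

The 48th nonagonal number is n(7n−5)/2 with n = 48.
48·(7·48 − 5)/2 = 48·331/2 = 7944.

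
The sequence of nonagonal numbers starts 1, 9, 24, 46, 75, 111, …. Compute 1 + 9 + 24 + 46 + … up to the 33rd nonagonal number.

Σ i(7i−5)/2 = (7Σi² − 5Σi) / 2 over i = 1..33.
Σi = 561 and Σi² = 12529.
(7·12529 − 5·561) / 2 = 84898/2 = 42449.

42449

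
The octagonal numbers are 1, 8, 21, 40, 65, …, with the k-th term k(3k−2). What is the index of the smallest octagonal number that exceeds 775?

Solve n(3n−2) > 775 for integer n.
The largest n with value ≤ 775 is 16 (since 736 ≤ 775 < 833), so the first above is n = 17, value 833.

17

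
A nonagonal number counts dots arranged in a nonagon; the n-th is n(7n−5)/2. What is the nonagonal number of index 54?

10071

54·(7·54 − 5)/2 = 54·373/2 = 10071.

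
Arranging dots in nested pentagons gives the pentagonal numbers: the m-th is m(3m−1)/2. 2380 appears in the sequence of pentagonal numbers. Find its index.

40

Set n(3n−1)/2 = 2380, giving 3n² − n − 4760 = 0.
So n = (1 + 239) / 6 = 240/6 = 40.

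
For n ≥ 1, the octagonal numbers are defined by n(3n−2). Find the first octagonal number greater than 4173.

4256

Solve n(3n−2) > 4173 for integer n.
The largest n with value ≤ 4173 is 37 (since 4033 ≤ 4173 < 4256), so the first above is n = 38, value 4256.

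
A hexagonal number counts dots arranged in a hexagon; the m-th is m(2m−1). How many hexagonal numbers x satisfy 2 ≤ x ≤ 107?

6

The n-th hexagonal number is n(2n−1).
Smallest index with value ≥ 2: n = 2 (giving 6).
Largest index with value ≤ 107: n = 7 (giving 91).
Indices 2 through 7: 6 terms.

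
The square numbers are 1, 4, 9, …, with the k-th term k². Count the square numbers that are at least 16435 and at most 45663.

85

The n-th square number is n².
Smallest index with value ≥ 16435: n = 129 (giving 16641).
Largest index with value ≤ 45663: n = 213 (giving 45369).
Indices 129 through 213: 85 terms.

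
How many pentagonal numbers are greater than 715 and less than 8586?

53

The n-th pentagonal number is n(3n−1)/2.
Smallest index with value > 715: n = 23 (giving 782).
Largest index with value < 8586: n = 75 (giving 8400).
Indices 23 through 75: 53 terms.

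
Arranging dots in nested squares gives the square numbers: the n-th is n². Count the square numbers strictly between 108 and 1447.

The n-th square number is n².
Smallest index with value > 108: n = 11 (giving 121).
Largest index with value < 1447: n = 38 (giving 1444).
Indices 11 through 38: 28 terms.

28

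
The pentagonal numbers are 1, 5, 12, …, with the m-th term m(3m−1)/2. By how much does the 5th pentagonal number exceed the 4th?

13

Consecutive pentagonal numbers differ by 3n − 2: here 3·5 − 2 = 13.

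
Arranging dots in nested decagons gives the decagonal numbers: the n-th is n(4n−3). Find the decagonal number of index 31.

31·(4·31 − 3) = 31·121 = 3751.

3751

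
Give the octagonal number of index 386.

446216

The 386th octagonal number is n(3n−2) with n = 386.
386·(3·386 − 2) = 386·1156 = 446216.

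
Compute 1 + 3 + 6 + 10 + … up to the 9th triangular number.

Σ i(i+1)/2 = (Σi² + Σi) / 2 over i = 1..9.
Σi = 45 and Σi² = 285.
(1·285 + 1·45) / 2 = 330/2 = 165.

165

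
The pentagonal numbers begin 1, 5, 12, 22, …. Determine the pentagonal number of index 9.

117

The 9th pentagonal number is n(3n−1)/2 with n = 9.
9·(3·9 − 1)/2 = 9·26/2 = 9·13 = 117.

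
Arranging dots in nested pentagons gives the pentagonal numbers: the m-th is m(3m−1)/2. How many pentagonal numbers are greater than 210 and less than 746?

The n-th pentagonal number is n(3n−1)/2.
Smallest index with value > 210: n = 13 (giving 247).
Largest index with value < 746: n = 22 (giving 715).
Indices 13 through 22: 10 terms.

10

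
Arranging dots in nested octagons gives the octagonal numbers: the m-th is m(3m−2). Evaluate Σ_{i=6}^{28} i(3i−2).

22195

Σ i(3i−2) = 3Σi² − 2Σi over i = 6..28.
Σi = 406 − 15 = 391 and Σi² = 7714 − 55 = 7659.
3·7659 − 2·391 = 22195.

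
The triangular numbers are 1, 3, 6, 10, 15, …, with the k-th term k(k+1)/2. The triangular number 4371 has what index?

93

Set n(n+1)/2 = 4371, giving n² + n − 8742 = 0.
The discriminant is 1 + 8·4371 = 34969, and √34969 = 187.
So n = (-1 + 187) / 2 = 186/2 = 93.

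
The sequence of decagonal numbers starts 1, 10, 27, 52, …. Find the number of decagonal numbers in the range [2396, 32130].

The n-th decagonal number is n(4n−3).
Smallest index with value ≥ 2396: n = 25 (giving 2425).
Largest index with value ≤ 32130: n = 90 (giving 32130).
Indices 25 through 90: 66 terms.

66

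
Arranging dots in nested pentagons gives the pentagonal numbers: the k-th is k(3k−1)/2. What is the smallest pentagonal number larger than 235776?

Solve n(3n−1)/2 > 235776 for integer n.
The largest n with value ≤ 235776 is 396 (since 235026 ≤ 235776 < 236215), so the first above is n = 397, value 236215.

236215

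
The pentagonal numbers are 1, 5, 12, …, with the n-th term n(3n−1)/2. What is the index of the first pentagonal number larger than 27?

Solve n(3n−1)/2 > 27 for integer n.
The largest n with value ≤ 27 is 4 (since 22 ≤ 27 < 35), so the first above is n = 5, value 35.

5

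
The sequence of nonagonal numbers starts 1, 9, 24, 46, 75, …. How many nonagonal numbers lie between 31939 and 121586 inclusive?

91

The n-th nonagonal number is n(7n−5)/2.
Smallest index with value ≥ 31939: n = 96 (giving 32016).
Largest index with value ≤ 121586: n = 186 (giving 120621).
Indices 96 through 186: 91 terms.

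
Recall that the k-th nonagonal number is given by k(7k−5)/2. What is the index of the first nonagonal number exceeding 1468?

Solve n(7n−5)/2 > 1468 for integer n.
The largest n with value ≤ 1468 is 20 (since 1350 ≤ 1468 < 1491), so the first above is n = 21, value 1491.

21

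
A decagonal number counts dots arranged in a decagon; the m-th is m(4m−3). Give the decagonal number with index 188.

140812

188·(4·188 − 3) = 188·749 = 140812.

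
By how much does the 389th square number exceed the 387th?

1552

389² = 151321 and 387² = 149769.
Difference: 151321 − 149769 = 1552.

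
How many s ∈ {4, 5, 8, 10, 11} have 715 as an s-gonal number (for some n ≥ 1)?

s = 4: P(4, 26) = 676 and P(4, 27) = 729; 715 is not s-gonal.
s = 5: P(5, 22) = 715. ✓
s = 8: P(8, 15) = 645 and P(8, 16) = 736; 715 is not s-gonal.
s = 10: P(10, 13) = 637 and P(10, 14) = 742; 715 is not s-gonal.
s = 11: P(11, 13) = 715. ✓
Hits: s ∈ {5, 11} → 2.

2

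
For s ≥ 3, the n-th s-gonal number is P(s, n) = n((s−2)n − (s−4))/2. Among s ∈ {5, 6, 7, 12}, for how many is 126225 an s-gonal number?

1

s = 5: P(5, 290) = 126005 and P(5, 291) = 126876; 126225 is not s-gonal.
s = 6: P(6, 251) = 125751 and P(6, 252) = 126756; 126225 is not s-gonal.
s = 7: P(7, 225) = 126225. ✓
s = 12: P(12, 159) = 125769 and P(12, 160) = 127360; 126225 is not s-gonal.
Hits: s ∈ {7} → 1.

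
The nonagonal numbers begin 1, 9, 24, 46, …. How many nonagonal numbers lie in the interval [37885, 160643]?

The n-th nonagonal number is n(7n−5)/2.
Smallest index with value ≥ 37885: n = 105 (giving 38325).
Largest index with value ≤ 160643: n = 214 (giving 159751).
Indices 105 through 214: 110 terms.

110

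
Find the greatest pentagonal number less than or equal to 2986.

Solve n(3n−1)/2 ≤ 2986 for integer n.
n = 44 gives 2882 ≤ 2986, while n = 45 gives 3015 > 2986; so the answer is 2882.

2882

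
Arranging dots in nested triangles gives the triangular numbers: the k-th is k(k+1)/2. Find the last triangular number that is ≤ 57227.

Solve n(n+1)/2 ≤ 57227 for integer n.
n = 337 gives 56953 ≤ 57227, while n = 338 gives 57291 > 57227; so the answer is 56953.

56953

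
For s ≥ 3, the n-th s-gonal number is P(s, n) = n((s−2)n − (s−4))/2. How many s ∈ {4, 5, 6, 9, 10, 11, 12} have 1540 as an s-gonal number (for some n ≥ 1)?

2

s = 4: P(4, 39) = 1521 and P(4, 40) = 1600; 1540 is not s-gonal.
s = 5: P(5, 32) = 1520 and P(5, 33) = 1617; 1540 is not s-gonal.
s = 6: P(6, 28) = 1540. ✓
s = 9: P(9, 21) = 1491 and P(9, 22) = 1639; 1540 is not s-gonal.
s = 10: P(10, 20) = 1540. ✓
s = 11: P(11, 18) = 1395 and P(11, 19) = 1558; 1540 is not s-gonal.
s = 12: P(12, 17) = 1377 and P(12, 18) = 1548; 1540 is not s-gonal.
Hits: s ∈ {6, 10} → 2.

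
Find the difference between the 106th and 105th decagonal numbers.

Consecutive decagonal numbers differ by 8n − 7: here 8·106 − 7 = 841.

841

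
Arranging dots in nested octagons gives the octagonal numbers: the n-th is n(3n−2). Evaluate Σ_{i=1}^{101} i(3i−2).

1035351

Σ i(3i−2) = 3Σi² − 2Σi over i = 1..101.
Σi = 5151 and Σi² = 348551.
3·348551 − 2·5151 = 1035351.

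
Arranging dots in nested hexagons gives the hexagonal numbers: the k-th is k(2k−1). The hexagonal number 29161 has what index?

Set n(2n−1) = 29161, giving 2n² − n − 29161 = 0.
The discriminant is 1 + 8·29161 = 233289, and √233289 = 483.
So n = (1 + 483) / 4 = 484/4 = 121.

121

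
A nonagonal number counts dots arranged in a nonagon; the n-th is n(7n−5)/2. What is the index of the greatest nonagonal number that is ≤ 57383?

Solve n(7n−5)/2 ≤ 57383 for integer n.
n = 128 gives 57024 ≤ 57383, while n = 129 gives 57921 > 57383; so the answer is index 128.

128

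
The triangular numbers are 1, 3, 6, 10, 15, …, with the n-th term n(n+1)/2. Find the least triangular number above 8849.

Solve n(n+1)/2 > 8849 for integer n.
The largest n with value ≤ 8849 is 132 (since 8778 ≤ 8849 < 8911), so the first above is n = 133, value 8911.

8911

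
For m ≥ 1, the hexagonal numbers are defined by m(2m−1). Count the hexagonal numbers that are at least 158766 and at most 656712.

292

The n-th hexagonal number is n(2n−1).
Smallest index with value ≥ 158766: n = 282 (giving 158766).
Largest index with value ≤ 656712: n = 573 (giving 656085).
Indices 282 through 573: 292 terms.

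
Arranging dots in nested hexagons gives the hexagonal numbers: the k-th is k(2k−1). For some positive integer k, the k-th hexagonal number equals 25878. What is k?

114

Set n(2n−1) = 25878, giving 2n² − n − 25878 = 0.
The discriminant is 1 + 8·25878 = 207025, and √207025 = 455.
So n = (1 + 455) / 4 = 456/4 = 114.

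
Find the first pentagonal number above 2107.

Solve n(3n−1)/2 > 2107 for integer n.
The largest n with value ≤ 2107 is 37 (since 2035 ≤ 2107 < 2147), so the first above is n = 38, value 2147.

2147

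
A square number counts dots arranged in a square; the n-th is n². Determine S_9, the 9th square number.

9² = 81.

81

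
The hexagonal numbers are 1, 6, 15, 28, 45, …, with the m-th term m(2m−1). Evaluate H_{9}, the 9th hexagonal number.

9·(2·9 − 1) = 9·17 = 153.

153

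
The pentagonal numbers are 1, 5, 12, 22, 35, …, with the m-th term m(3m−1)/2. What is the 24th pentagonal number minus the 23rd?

Consecutive pentagonal numbers differ by 3n − 2: here 3·24 − 2 = 70.

70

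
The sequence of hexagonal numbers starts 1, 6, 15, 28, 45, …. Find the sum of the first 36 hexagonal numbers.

31746

Σ i(2i−1) = 2Σi² − Σi over i = 1..36.
Σi = 666 and Σi² = 16206.
2·16206 − 1·666 = 31746.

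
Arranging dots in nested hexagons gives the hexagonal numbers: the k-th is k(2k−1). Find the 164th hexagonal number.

The 164th hexagonal number is n(2n−1) with n = 164.
164·(2·164 − 1) = 164·327 = 53628.

53628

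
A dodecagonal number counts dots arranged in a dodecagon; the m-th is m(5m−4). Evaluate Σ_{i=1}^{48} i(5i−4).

185416

Σ i(5i−4) = 5Σi² − 4Σi over i = 1..48.
Σi = 1176 and Σi² = 38024.
5·38024 − 4·1176 = 185416.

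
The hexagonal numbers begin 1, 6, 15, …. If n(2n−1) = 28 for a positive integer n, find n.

4

Set n(2n−1) = 28, giving 2n² − n − 28 = 0.
The discriminant is 1 + 8·28 = 225, and √225 = 15.
So n = (1 + 15) / 4 = 16/4 = 4.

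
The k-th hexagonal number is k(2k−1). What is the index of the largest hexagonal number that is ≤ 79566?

199

Solve n(2n−1) ≤ 79566 for integer n.
n = 199 gives 79003 ≤ 79566, while n = 200 gives 79800 > 79566; so the answer is index 199.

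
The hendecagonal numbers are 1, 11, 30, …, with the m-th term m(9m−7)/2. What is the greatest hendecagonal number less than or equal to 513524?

Solve n(9n−7)/2 ≤ 513524 for integer n.
n = 338 gives 512915 ≤ 513524, while n = 339 gives 515958 > 513524; so the answer is 512915.

512915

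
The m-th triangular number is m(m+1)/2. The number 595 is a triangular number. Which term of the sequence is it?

34

Set n(n+1)/2 = 595, giving n² + n − 1190 = 0.
The discriminant is 1 + 8·595 = 4761, and √4761 = 69.
So n = (-1 + 69) / 2 = 68/2 = 34.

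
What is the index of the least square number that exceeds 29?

6

Solve n² > 29 for integer n.
The largest n with value ≤ 29 is 5 (since 25 ≤ 29 < 36), so the first above is n = 6, value 36.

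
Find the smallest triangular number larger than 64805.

64980

Solve n(n+1)/2 > 64805 for integer n.
The largest n with value ≤ 64805 is 359 (since 64620 ≤ 64805 < 64980), so the first above is n = 360, value 64980.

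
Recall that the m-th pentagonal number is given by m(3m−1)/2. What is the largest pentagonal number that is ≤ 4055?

4030

Solve n(3n−1)/2 ≤ 4055 for integer n.
n = 52 gives 4030 ≤ 4055, while n = 53 gives 4187 > 4055; so the answer is 4030.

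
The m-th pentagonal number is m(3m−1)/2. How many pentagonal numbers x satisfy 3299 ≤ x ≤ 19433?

66

The n-th pentagonal number is n(3n−1)/2.
Smallest index with value ≥ 3299: n = 48 (giving 3432).
Largest index with value ≤ 19433: n = 113 (giving 19097).
Indices 48 through 113: 66 terms.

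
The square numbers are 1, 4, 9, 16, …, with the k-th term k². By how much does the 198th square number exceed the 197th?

n² − (n−1)² = 2n − 1, so 198² − 197² = 2·198 − 1 = 395.

395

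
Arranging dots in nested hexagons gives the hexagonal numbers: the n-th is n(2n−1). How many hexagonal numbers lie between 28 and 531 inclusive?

The n-th hexagonal number is n(2n−1).
Smallest index with value ≥ 28: n = 4 (giving 28).
Largest index with value ≤ 531: n = 16 (giving 496).
Indices 4 through 16: 13 terms.

13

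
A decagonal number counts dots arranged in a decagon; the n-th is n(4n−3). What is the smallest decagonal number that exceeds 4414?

4522

Solve n(4n−3) > 4414 for integer n.
The largest n with value ≤ 4414 is 33 (since 4257 ≤ 4414 < 4522), so the first above is n = 34, value 4522.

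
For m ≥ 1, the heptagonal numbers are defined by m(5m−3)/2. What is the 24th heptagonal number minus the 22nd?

227

24·(5·24 − 3)/2 = 1404 and 22·(5·22 − 3)/2 = 1177.
Difference: 1404 − 1177 = 227.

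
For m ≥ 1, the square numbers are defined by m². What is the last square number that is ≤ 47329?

47089

Solve n² ≤ 47329 for integer n.
n = 217 gives 47089 ≤ 47329, while n = 218 gives 47524 > 47329; so the answer is 47089.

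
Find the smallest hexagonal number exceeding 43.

45

Solve n(2n−1) > 43 for integer n.
The largest n with value ≤ 43 is 4 (since 28 ≤ 43 < 45), so the first above is n = 5, value 45.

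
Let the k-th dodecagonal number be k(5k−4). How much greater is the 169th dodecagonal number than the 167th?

169·(5·169 − 4) = 142129 and 167·(5·167 − 4) = 138777.
Difference: 142129 − 138777 = 3352.

3352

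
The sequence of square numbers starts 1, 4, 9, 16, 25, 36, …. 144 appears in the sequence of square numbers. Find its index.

We need n² = 144, so n = √144 = 12.
Check: 12² = 144. ✓

12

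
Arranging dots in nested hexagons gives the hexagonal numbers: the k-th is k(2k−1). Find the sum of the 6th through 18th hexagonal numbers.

3952

Σ i(2i−1) = 2Σi² − Σi over i = 6..18.
Σi = 171 − 15 = 156 and Σi² = 2109 − 55 = 2054.
2·2054 − 1·156 = 3952.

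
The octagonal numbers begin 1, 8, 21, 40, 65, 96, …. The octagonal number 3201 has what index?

Set n(3n−2) = 3201, giving 3n² − 2n − 3201 = 0.
The discriminant is 4 + 12·3201 = 38416, and √38416 = 196.
So n = (2 + 196) / 6 = 198/6 = 33.

33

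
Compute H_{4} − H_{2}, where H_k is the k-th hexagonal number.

22

4·(2·4 − 1) = 28 and 2·(2·2 − 1) = 6.
Difference: 28 − 6 = 22.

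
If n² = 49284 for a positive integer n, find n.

We need n² = 49284, so n = √49284 = 222.

222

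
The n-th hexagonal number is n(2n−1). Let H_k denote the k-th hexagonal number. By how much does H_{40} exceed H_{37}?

459

40·(2·40 − 1) = 3160 and 37·(2·37 − 1) = 2701.
Difference: 3160 − 2701 = 459.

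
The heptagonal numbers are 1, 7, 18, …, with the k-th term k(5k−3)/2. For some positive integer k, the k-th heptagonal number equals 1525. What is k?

Set n(5n−3)/2 = 1525, giving 5n² − 3n − 3050 = 0.
The discriminant is 9 + 40·1525 = 61009, and √61009 = 247.
So n = (3 + 247) / 10 = 250/10 = 25.

25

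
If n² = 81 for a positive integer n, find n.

We need n² = 81, so n = √81 = 9.

9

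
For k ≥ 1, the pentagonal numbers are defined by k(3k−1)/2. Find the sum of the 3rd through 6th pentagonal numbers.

120

Σ i(3i−1)/2 = (3Σi² − Σi) / 2 over i = 3..6.
Σi = 21 − 3 = 18 and Σi² = 91 − 5 = 86.
(3·86 − 1·18) / 2 = 240/2 = 120.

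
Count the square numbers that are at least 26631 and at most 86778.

The n-th square number is n².
Smallest index with value ≥ 26631: n = 164 (giving 26896).
Largest index with value ≤ 86778: n = 294 (giving 86436).
Indices 164 through 294: 131 terms.

131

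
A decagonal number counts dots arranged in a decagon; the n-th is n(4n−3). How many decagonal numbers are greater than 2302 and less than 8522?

22

The n-th decagonal number is n(4n−3).
Smallest index with value > 2302: n = 25 (giving 2425).
Largest index with value < 8522: n = 46 (giving 8326).
Indices 25 through 46: 22 terms.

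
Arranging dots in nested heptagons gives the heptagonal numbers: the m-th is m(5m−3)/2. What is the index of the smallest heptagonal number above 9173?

61

Solve n(5n−3)/2 > 9173 for integer n.
The largest n with value ≤ 9173 is 60 (since 8910 ≤ 9173 < 9211), so the first above is n = 61, value 9211.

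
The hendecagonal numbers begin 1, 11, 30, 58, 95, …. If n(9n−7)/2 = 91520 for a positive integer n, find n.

143

Set n(9n−7)/2 = 91520, giving 9n² − 7n − 183040 = 0.
The discriminant is 49 + 72·91520 = 6589489, and √6589489 = 2567.
So n = (7 + 2567) / 18 = 2574/18 = 143.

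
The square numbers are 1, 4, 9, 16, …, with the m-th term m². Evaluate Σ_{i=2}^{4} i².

29

Σ_{i=2}^{4} i² = 30 − 1 = 29.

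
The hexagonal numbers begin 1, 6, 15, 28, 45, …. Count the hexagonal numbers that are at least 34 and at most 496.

The n-th hexagonal number is n(2n−1).
Smallest index with value ≥ 34: n = 5 (giving 45).
Largest index with value ≤ 496: n = 16 (giving 496).
Indices 5 through 16: 12 terms.

12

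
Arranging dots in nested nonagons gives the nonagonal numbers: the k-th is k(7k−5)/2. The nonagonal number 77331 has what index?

Set n(7n−5)/2 = 77331, giving 7n² − 5n − 154662 = 0.
So n = (5 + 2081) / 14 = 2086/14 = 149.
Check: 149·(7·149 − 5)/2 = 77331. ✓

149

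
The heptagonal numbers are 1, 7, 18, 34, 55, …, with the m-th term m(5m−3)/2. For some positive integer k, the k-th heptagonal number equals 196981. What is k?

Set n(5n−3)/2 = 196981, giving 5n² − 3n − 393962 = 0.
The discriminant is 9 + 40·196981 = 7879249, and √7879249 = 2807.
So n = (3 + 2807) / 10 = 2810/10 = 281.

281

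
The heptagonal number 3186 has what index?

36

Set n(5n−3)/2 = 3186, giving 5n² − 3n − 6372 = 0.
So n = (3 + 357) / 10 = 360/10 = 36.
Check: 36·(5·36 − 3)/2 = 3186. ✓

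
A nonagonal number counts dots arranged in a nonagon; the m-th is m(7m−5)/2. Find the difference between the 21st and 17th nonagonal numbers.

21·(7·21 − 5)/2 = 1491 and 17·(7·17 − 5)/2 = 969.
Difference: 1491 − 969 = 522.

522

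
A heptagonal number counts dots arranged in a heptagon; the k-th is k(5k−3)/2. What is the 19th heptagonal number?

The 19th heptagonal number is n(5n−3)/2 with n = 19.
19·(5·19 − 3)/2 = 19·92/2 = 19·46 = 874.

874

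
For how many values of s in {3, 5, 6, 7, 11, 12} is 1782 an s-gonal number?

s = 3: P(3, 59) = 1770 and P(3, 60) = 1830; 1782 is not s-gonal.
s = 5: P(5, 34) = 1717 and P(5, 35) = 1820; 1782 is not s-gonal.
s = 6: P(6, 30) = 1770 and P(6, 31) = 1891; 1782 is not s-gonal.
s = 7: P(7, 27) = 1782. ✓
s = 11: P(11, 20) = 1730 and P(11, 21) = 1911; 1782 is not s-gonal.
s = 12: P(12, 19) = 1729 and P(12, 20) = 1920; 1782 is not s-gonal.
Hits: s ∈ {7} → 1.

1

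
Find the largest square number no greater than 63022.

Solve n² ≤ 63022 for integer n.
n = 251 gives 63001 ≤ 63022, while n = 252 gives 63504 > 63022; so the answer is 63001.

63001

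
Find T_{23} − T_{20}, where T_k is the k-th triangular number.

66

23·24/2 = 276 and 20·21/2 = 210.
Difference: 276 − 210 = 66.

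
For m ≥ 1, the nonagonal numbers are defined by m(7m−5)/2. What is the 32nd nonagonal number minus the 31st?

218

Consecutive nonagonal numbers differ by 7n − 6: here 7·32 − 6 = 218.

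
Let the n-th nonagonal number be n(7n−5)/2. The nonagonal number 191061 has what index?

Set n(7n−5)/2 = 191061, giving 7n² − 5n − 382122 = 0.
The discriminant is 25 + 56·191061 = 10699441, and √10699441 = 3271.
So n = (5 + 3271) / 14 = 3276/14 = 234.

234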